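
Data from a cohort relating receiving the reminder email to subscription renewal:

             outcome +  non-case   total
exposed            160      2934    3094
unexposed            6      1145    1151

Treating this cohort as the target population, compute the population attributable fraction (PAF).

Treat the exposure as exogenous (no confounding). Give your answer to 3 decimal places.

p₁ = P(outcome | exposed) = 160/3094 = 0.051713
p₀ = P(outcome | unexposed) = 6/1151 = 0.0052129
Exposure prevalence π = 3094/4245 = 0.72886; overall risk P(Y=1) = 0.039105.
Under exogeneity, PAF = [P(Y=1) − p₀]/P(Y=1).
PAF = (0.039105 − 0.0052129) / 0.039105 ≈ 0.8667

PAF ≈ 0.867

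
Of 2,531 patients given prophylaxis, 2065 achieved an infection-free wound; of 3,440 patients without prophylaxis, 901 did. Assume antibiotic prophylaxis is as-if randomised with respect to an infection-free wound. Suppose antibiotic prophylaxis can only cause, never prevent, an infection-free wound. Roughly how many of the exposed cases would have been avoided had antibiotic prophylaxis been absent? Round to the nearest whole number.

p₁ = P(outcome | exposed) = 2065/2531 = 0.81588
p₀ = P(outcome | unexposed) = 901/3440 = 0.26192
PN = (p₁ − p₀)/p₁ = (0.81588 − 0.26192) / 0.81588 ≈ 0.67898.
Attributable cases ≈ PN × (exposed cases) = 0.67898 × 2065 ≈ 1402.08.

about 1402 cases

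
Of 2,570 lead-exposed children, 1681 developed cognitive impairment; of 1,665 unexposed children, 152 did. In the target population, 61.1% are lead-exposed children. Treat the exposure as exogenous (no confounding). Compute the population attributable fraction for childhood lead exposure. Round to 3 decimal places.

PAF ≈ 0.790

p₁ = P(outcome | exposed) = 1681/2570 = 0.65409
p₀ = P(outcome | unexposed) = 152/1665 = 0.091291
Overall risk P(Y=1) = π·p₁ + (1−π)·p₀ = 0.611×0.65409 + 0.389×0.091291 = 0.43516.
Under exogeneity, PAF = [P(Y=1) − p₀] / P(Y=1).
PAF = (0.43516 − 0.091291) / 0.43516 ≈ 0.7902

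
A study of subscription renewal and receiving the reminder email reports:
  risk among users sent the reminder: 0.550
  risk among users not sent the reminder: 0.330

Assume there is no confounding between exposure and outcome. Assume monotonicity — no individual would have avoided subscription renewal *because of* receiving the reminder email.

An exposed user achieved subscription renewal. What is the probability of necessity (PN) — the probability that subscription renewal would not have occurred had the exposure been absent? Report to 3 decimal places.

PN ≈ 0.400

Let p₁ = 0.55, p₀ = 0.33.
Under exogeneity and monotonicity, PN = (p₁ − p₀) / p₁.
PN = (0.55 − 0.33) / 0.55 = 0.22 / 0.55 ≈ 0.4000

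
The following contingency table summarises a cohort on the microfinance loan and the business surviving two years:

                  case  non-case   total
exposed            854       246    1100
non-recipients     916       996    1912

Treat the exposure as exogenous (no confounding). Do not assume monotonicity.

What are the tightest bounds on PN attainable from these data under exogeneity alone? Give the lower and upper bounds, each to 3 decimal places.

0.383 ≤ PN ≤ 0.671

p₁ = P(outcome | exposed) = 854/1100 = 0.77636
p₀ = P(outcome | unexposed) = 916/1912 = 0.47908
Under exogeneity alone the bounds on PN are max{0,(p₁−p₀)/p₁} ≤ PN ≤ min{1,(1−p₀)/p₁}.
  lower = (p₁ − p₀)/p₁ = 0.29728 / 0.77636 ≈ 0.3829
  upper = min{1, (1 − p₀)/p₁} = 0.52092 / 0.77636 ≈ 0.6710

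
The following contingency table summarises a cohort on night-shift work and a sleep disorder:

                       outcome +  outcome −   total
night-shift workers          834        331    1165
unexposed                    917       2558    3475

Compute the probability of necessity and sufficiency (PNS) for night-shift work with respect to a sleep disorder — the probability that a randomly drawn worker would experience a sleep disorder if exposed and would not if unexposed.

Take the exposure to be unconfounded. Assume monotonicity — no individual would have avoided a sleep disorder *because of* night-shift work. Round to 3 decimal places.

PNS ≈ 0.452

p₁ = P(outcome | exposed) = 834/1165 = 0.71588
p₀ = P(outcome | unexposed) = 917/3475 = 0.26388
Under exogeneity and monotonicity, PNS = p₁ − p₀.
PNS = 0.71588 − 0.26388 = 0.45199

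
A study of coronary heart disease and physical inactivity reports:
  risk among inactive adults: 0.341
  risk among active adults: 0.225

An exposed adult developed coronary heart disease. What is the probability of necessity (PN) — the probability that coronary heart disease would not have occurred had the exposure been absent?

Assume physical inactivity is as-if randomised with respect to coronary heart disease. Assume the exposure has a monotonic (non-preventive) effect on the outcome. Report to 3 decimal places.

Let p₁ = 0.341, p₀ = 0.225.
Under exogeneity and monotonicity, PN = (p₁ − p₀) / p₁.
PN = (0.341 − 0.225) / 0.341 = 0.116 / 0.341 ≈ 0.3402

PN ≈ 0.340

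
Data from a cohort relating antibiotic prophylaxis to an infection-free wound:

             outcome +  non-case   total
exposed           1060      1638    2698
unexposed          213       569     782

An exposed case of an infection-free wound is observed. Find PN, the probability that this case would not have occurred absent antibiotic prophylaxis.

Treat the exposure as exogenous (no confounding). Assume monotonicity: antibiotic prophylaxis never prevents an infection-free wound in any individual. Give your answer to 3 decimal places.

p₁ = P(outcome | exposed) = 1060/2698 = 0.39288
p₀ = P(outcome | unexposed) = 213/782 = 0.27238
Under exogeneity and monotonicity, PN = (p₁ − p₀) / p₁.
PN = (0.39288 − 0.27238) / 0.39288 = 0.12051 / 0.39288 ≈ 0.3067

PN ≈ 0.307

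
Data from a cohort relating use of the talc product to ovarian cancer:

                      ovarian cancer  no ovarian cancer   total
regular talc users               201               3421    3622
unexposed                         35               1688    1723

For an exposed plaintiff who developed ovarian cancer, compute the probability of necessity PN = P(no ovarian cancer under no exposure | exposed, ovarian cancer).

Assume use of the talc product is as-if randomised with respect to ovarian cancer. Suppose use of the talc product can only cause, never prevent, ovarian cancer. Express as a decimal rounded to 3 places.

PN ≈ 0.634

p₁ = P(outcome | exposed) = 201/3622 = 0.055494
p₀ = P(outcome | unexposed) = 35/1723 = 0.020313
Under exogeneity and monotonicity, PN = (p₁ − p₀) / p₁.
PN = (0.055494 − 0.020313) / 0.055494 = 0.035181 / 0.055494 ≈ 0.6340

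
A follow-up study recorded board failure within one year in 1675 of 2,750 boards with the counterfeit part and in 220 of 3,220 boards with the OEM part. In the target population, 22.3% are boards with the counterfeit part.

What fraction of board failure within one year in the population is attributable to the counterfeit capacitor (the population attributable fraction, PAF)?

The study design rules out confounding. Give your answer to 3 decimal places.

PAF ≈ 0.638

p₁ = P(outcome | exposed) = 1675/2750 = 0.60909
p₀ = P(outcome | unexposed) = 220/3220 = 0.068323
Overall risk P(Y=1) = π·p₁ + (1−π)·p₀ = 0.223×0.60909 + 0.777×0.068323 = 0.18891.
Under exogeneity, PAF = [P(Y=1) − p₀] / P(Y=1).
PAF = (0.18891 − 0.068323) / 0.18891 ≈ 0.6383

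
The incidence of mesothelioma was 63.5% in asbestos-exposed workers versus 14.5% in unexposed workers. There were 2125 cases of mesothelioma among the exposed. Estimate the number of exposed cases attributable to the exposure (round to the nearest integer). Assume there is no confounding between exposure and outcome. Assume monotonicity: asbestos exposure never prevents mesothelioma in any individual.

about 1640 cases

p₁ = 0.635, p₀ = 0.145.
PN = (p₁ − p₀)/p₁ = (0.635 − 0.145) / 0.635 ≈ 0.77165.
Attributable cases ≈ PN × (exposed cases) = 0.77165 × 2125 ≈ 1639.76.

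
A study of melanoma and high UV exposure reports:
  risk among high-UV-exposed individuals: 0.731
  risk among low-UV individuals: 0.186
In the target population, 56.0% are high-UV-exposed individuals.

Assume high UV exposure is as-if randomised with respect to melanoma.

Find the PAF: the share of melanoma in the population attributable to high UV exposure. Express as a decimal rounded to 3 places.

PAF ≈ 0.621

Let p₁ = 0.731, p₀ = 0.186.
Overall risk P(Y=1) = π·p₁ + (1−π)·p₀ = 0.56×0.731 + 0.44×0.186 = 0.4912.
Under exogeneity, PAF = [P(Y=1) − p₀] / P(Y=1).
PAF = (0.4912 − 0.186) / 0.4912 ≈ 0.6213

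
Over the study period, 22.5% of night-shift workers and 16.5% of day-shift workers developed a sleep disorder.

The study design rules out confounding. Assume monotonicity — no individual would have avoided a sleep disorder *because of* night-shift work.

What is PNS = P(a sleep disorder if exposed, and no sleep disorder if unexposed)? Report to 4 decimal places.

PNS ≈ 0.0600

p₁ = 0.225, p₀ = 0.165.
Under exogeneity and monotonicity, PNS = p₁ − p₀.
PNS = 0.225 − 0.165 = 0.06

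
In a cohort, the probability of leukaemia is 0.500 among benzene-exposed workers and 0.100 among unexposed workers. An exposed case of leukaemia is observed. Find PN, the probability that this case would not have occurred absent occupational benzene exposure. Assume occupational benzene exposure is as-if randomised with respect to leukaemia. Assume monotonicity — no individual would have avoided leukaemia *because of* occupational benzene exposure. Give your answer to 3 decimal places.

Let p₁ = 0.5, p₀ = 0.1.
Under exogeneity and monotonicity, PN = (p₁ − p₀) / p₁.
PN = (0.5 − 0.1) / 0.5 = 0.4 / 0.5 ≈ 0.8000

PN ≈ 0.800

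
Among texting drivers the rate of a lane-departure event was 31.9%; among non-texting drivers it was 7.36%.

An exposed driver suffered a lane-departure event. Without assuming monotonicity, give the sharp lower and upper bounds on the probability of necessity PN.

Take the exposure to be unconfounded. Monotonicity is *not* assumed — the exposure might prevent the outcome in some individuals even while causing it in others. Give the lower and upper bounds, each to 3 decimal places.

p₁ = 0.319, p₀ = 0.0736.
Under exogeneity alone the bounds on PN are max{0,(p₁−p₀)/p₁} ≤ PN ≤ min{1,(1−p₀)/p₁}.
  lower = (p₁ − p₀)/p₁ = 0.2454 / 0.319 ≈ 0.7693
  upper = min{1, (1 − p₀)/p₁} = 0.9264 / 0.319 ≈ 2.9041 → capped at 1

0.769 ≤ PN ≤ 1.000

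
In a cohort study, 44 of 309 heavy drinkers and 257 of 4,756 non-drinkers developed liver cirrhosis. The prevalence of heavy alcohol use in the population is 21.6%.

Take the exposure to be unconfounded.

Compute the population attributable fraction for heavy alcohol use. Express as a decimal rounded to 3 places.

PAF ≈ 0.261

p₁ = P(outcome | exposed) = 44/309 = 0.14239
p₀ = P(outcome | unexposed) = 257/4756 = 0.054037
Overall risk P(Y=1) = π·p₁ + (1−π)·p₀ = 0.216×0.14239 + 0.784×0.054037 = 0.073122.
Under exogeneity, PAF = [P(Y=1) − p₀] / P(Y=1).
PAF = (0.073122 − 0.054037) / 0.073122 ≈ 0.2610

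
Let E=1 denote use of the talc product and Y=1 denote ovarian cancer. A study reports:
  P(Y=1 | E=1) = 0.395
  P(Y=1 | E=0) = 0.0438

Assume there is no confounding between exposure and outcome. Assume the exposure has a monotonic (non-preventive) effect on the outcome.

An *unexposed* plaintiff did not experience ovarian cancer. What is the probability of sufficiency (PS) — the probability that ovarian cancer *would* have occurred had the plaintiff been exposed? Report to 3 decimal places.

Let p₁ = 0.395, p₀ = 0.0438.
Under exogeneity and monotonicity, PS = (p₁ − p₀) / (1 − p₀).
PS = (0.395 − 0.0438) / (1 − 0.0438) = 0.3512 / 0.9562 ≈ 0.3673

PS ≈ 0.367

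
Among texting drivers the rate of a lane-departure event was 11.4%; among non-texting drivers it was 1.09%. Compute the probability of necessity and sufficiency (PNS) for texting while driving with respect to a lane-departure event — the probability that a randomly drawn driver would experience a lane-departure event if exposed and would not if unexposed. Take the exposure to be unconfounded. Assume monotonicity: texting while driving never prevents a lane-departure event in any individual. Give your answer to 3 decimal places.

p₁ = 0.114, p₀ = 0.0109.
Under exogeneity and monotonicity, PNS = p₁ − p₀.
PNS = 0.114 − 0.0109 = 0.1031

PNS ≈ 0.103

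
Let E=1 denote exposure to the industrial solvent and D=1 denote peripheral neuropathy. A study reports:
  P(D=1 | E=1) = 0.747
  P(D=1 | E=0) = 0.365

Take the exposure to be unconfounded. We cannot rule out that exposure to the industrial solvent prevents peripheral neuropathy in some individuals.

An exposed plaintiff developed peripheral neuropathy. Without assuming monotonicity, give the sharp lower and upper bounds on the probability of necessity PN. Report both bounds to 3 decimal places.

0.511 ≤ PN ≤ 0.850

Let p₁ = 0.747, p₀ = 0.365.
Under exogeneity alone the bounds on PN are max{0,(p₁−p₀)/p₁} ≤ PN ≤ min{1,(1−p₀)/p₁}.
  lower = (p₁ − p₀)/p₁ = 0.382 / 0.747 ≈ 0.5114
  upper = min{1, (1 − p₀)/p₁} = 0.635 / 0.747 ≈ 0.8501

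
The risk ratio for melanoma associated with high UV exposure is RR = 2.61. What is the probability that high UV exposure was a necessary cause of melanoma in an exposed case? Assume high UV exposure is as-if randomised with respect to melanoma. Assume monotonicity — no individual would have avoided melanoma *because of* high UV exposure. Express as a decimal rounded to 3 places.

Under exogeneity and monotonicity, PN = (RR − 1) / RR = 1 − 1/RR.
PN = (2.61 − 1) / 2.61 = 1.61 / 2.61 ≈ 0.6169

PN ≈ 0.617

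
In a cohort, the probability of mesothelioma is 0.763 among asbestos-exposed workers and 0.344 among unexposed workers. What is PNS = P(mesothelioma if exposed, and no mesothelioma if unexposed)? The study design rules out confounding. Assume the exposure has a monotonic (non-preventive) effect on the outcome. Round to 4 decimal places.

Let p₁ = 0.763, p₀ = 0.344.
Under exogeneity and monotonicity, PNS = p₁ − p₀.
PNS = 0.763 − 0.344 = 0.419

PNS ≈ 0.4190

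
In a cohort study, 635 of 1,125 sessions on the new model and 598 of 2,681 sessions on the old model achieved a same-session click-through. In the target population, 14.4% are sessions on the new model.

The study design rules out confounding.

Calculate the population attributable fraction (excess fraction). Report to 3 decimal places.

p₁ = P(outcome | exposed) = 635/1125 = 0.56444
p₀ = P(outcome | unexposed) = 598/2681 = 0.22305
Overall risk P(Y=1) = π·p₁ + (1−π)·p₀ = 0.144×0.56444 + 0.856×0.22305 = 0.27221.
Under exogeneity, PAF = [P(Y=1) − p₀] / P(Y=1).
PAF = (0.27221 − 0.22305) / 0.27221 ≈ 0.1806

PAF ≈ 0.181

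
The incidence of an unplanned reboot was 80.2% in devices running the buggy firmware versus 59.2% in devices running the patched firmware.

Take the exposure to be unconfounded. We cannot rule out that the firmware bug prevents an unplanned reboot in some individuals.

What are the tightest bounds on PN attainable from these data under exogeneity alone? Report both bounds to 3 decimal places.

0.262 ≤ PN ≤ 0.509

p₁ = 0.802, p₀ = 0.592.
Under exogeneity alone the bounds on PN are max{0,(p₁−p₀)/p₁} ≤ PN ≤ min{1,(1−p₀)/p₁}.
  lower = (p₁ − p₀)/p₁ = 0.21 / 0.802 ≈ 0.2618
  upper = min{1, (1 − p₀)/p₁} = 0.408 / 0.802 ≈ 0.5087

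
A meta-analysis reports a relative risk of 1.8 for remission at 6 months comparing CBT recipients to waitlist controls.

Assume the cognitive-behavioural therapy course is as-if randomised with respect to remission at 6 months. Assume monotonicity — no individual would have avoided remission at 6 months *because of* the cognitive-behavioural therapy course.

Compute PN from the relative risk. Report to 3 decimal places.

Under exogeneity and monotonicity, PN = (RR − 1) / RR = 1 − 1/RR.
PN = (1.8 − 1) / 1.8 = 0.8 / 1.8 ≈ 0.4444

PN ≈ 0.444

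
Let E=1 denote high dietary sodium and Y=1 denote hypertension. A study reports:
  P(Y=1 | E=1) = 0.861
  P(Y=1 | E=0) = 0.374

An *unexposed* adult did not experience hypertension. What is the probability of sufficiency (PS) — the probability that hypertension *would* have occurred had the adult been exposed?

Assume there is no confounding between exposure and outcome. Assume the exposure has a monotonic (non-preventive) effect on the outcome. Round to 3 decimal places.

PS ≈ 0.778

Let p₁ = 0.861, p₀ = 0.374.
Under exogeneity and monotonicity, PS = (p₁ − p₀) / (1 − p₀).
PS = (0.861 − 0.374) / (1 − 0.374) = 0.487 / 0.626 ≈ 0.7780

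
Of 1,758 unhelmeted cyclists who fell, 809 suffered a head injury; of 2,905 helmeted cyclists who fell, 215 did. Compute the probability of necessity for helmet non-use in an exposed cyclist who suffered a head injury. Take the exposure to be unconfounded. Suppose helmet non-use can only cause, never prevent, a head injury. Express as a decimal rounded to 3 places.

p₁ = P(outcome | exposed) = 809/1758 = 0.46018
p₀ = P(outcome | unexposed) = 215/2905 = 0.07401
Under exogeneity and monotonicity, PN = (p₁ − p₀) / p₁.
PN = (0.46018 − 0.07401) / 0.46018 = 0.38617 / 0.46018 ≈ 0.8392

PN ≈ 0.839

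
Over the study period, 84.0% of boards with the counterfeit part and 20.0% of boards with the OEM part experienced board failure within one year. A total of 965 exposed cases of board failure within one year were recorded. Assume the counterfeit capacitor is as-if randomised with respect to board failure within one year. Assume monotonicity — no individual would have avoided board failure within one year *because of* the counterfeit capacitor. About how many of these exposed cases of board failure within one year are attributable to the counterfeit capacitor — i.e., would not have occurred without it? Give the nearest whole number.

about 735 cases

p₁ = 0.84, p₀ = 0.2.
PN = (p₁ − p₀)/p₁ = (0.84 − 0.2) / 0.84 ≈ 0.76190.
Attributable cases ≈ PN × (exposed cases) = 0.76190 × 965 ≈ 735.24.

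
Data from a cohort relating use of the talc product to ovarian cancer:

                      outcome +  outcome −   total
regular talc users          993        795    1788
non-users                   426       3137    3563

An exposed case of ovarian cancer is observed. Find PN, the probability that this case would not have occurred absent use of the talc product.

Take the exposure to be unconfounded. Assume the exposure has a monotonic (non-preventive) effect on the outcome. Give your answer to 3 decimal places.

p₁ = P(outcome | exposed) = 993/1788 = 0.55537
p₀ = P(outcome | unexposed) = 426/3563 = 0.11956
Under exogeneity and monotonicity, PN = (p₁ − p₀)/p₁.
PN = (0.55537 − 0.11956) / 0.55537 ≈ 0.7847

PN ≈ 0.785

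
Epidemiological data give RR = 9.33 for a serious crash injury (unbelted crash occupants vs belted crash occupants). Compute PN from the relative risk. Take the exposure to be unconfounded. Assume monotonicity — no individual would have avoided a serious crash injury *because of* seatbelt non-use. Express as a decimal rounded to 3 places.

PN ≈ 0.893

Under exogeneity and monotonicity, PN = (RR − 1) / RR = 1 − 1/RR.
PN = (9.33 − 1) / 9.33 = 8.33 / 9.33 ≈ 0.8928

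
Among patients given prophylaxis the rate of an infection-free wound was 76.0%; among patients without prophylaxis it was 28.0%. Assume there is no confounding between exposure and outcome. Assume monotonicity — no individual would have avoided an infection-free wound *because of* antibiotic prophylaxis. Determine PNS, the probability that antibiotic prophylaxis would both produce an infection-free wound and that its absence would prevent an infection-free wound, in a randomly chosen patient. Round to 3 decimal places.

p₁ = 0.76, p₀ = 0.28.
Under exogeneity and monotonicity, PNS = p₁ − p₀.
PNS = 0.76 − 0.28 = 0.48

PNS ≈ 0.480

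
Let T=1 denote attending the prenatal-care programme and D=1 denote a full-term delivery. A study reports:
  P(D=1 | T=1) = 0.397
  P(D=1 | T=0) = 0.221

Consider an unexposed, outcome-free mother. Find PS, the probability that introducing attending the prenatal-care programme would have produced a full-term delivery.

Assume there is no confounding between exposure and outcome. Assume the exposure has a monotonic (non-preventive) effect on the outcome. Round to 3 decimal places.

PS ≈ 0.226

Let p₁ = 0.397, p₀ = 0.221.
Under exogeneity and monotonicity, PS = (p₁ − p₀) / (1 − p₀).
PS = (0.397 − 0.221) / (1 − 0.221) = 0.176 / 0.779 ≈ 0.2259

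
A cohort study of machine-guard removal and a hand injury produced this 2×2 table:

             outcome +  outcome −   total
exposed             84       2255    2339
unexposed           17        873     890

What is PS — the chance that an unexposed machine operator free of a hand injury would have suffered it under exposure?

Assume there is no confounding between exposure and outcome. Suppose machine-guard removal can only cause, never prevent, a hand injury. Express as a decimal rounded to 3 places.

p₁ = P(outcome | exposed) = 84/2339 = 0.035913
p₀ = P(outcome | unexposed) = 17/890 = 0.019101
Under exogeneity and monotonicity, PS = (p₁ − p₀)/(1 − p₀).
PS = (0.035913 − 0.019101) / 0.9809 ≈ 0.0171

PS ≈ 0.017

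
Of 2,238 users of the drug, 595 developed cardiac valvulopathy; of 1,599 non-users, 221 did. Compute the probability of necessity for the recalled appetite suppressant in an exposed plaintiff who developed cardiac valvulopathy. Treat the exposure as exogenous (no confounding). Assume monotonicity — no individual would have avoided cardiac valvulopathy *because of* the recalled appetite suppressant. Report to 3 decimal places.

PN ≈ 0.480

p₁ = P(outcome | exposed) = 595/2238 = 0.26586
p₀ = P(outcome | unexposed) = 221/1599 = 0.13821
Under exogeneity and monotonicity, PN = (p₁ − p₀) / p₁.
PN = (0.26586 − 0.13821) / 0.26586 = 0.12765 / 0.26586 ≈ 0.4801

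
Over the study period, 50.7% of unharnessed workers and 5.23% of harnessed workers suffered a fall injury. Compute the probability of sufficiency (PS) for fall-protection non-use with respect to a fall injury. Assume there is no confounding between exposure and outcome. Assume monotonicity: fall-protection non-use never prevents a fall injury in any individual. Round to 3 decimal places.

p₁ = 0.507, p₀ = 0.0523.
Under exogeneity and monotonicity, PS = (p₁ − p₀) / (1 − p₀).
PS = (0.507 − 0.0523) / (1 − 0.0523) = 0.4547 / 0.9477 ≈ 0.4798

PS ≈ 0.480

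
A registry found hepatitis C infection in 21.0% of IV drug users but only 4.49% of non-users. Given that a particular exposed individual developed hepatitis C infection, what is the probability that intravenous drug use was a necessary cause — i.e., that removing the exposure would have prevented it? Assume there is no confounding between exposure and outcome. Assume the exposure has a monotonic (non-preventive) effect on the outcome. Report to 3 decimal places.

PN ≈ 0.786

p₁ = 0.21, p₀ = 0.0449.
Under exogeneity and monotonicity, PN = (p₁ − p₀) / p₁.
PN = (0.21 − 0.0449) / 0.21 = 0.1651 / 0.21 ≈ 0.7862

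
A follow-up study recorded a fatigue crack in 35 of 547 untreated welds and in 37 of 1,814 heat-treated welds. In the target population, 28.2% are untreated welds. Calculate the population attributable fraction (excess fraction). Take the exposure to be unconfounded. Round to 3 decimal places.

p₁ = P(outcome | exposed) = 35/547 = 0.063985
p₀ = P(outcome | unexposed) = 37/1814 = 0.020397
Overall risk P(Y=1) = π·p₁ + (1−π)·p₀ = 0.282×0.063985 + 0.718×0.020397 = 0.032689.
Under exogeneity, PAF = [P(Y=1) − p₀] / P(Y=1).
PAF = (0.032689 − 0.020397) / 0.032689 ≈ 0.3760

PAF ≈ 0.376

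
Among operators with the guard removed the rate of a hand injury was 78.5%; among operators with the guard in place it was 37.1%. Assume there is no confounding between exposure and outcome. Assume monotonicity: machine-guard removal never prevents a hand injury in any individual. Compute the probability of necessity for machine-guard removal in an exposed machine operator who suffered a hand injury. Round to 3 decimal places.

p₁ = 0.785, p₀ = 0.371.
Under exogeneity and monotonicity, PN = (p₁ − p₀) / p₁.
PN = (0.785 − 0.371) / 0.785 = 0.414 / 0.785 ≈ 0.5274

PN ≈ 0.527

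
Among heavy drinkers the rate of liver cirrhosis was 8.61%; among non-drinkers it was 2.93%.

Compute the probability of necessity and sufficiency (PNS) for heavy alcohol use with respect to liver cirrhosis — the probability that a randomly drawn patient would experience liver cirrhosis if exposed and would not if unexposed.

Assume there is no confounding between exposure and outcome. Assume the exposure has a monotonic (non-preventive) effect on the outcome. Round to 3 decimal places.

PNS ≈ 0.057

p₁ = 0.0861, p₀ = 0.0293.
Under exogeneity and monotonicity, PNS = p₁ − p₀.
PNS = 0.0861 − 0.0293 = 0.0568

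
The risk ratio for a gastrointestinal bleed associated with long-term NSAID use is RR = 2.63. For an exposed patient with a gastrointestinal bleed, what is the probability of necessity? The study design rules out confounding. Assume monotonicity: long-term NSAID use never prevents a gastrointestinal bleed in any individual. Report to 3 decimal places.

PN ≈ 0.620

Under exogeneity and monotonicity, PN = (RR − 1) / RR = 1 − 1/RR.
PN = (2.63 − 1) / 2.63 = 1.63 / 2.63 ≈ 0.6198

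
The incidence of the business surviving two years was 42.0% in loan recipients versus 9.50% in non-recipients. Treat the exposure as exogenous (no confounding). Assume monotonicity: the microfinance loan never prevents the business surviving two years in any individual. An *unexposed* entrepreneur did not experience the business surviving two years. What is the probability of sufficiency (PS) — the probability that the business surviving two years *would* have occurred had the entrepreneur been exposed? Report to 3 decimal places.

PS ≈ 0.359

p₁ = 0.42, p₀ = 0.095.
Under exogeneity and monotonicity, PS = (p₁ − p₀) / (1 − p₀).
PS = (0.42 − 0.095) / (1 − 0.095) = 0.325 / 0.905 ≈ 0.3591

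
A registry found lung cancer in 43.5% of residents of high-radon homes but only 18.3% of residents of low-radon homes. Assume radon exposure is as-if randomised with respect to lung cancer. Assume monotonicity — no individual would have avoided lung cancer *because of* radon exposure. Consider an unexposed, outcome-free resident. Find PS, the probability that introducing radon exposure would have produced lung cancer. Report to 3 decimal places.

PS ≈ 0.308

p₁ = 0.435, p₀ = 0.183.
Under exogeneity and monotonicity, PS = (p₁ − p₀) / (1 − p₀).
PS = (0.435 − 0.183) / (1 − 0.183) = 0.252 / 0.817 ≈ 0.3084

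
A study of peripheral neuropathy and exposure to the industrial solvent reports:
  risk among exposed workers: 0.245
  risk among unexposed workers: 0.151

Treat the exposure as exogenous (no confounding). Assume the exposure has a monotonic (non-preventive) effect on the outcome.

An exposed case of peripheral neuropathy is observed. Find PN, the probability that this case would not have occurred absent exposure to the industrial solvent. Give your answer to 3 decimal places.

Let p₁ = 0.245, p₀ = 0.151.
Under exogeneity and monotonicity, PN = (p₁ − p₀) / p₁.
PN = (0.245 − 0.151) / 0.245 = 0.094 / 0.245 ≈ 0.3837

PN ≈ 0.384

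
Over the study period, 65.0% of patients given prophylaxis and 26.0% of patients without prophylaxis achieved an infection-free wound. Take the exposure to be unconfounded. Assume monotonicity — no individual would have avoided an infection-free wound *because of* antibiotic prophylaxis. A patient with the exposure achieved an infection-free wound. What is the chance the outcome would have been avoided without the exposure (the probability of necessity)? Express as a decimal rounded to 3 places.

p₁ = 0.65, p₀ = 0.26.
Under exogeneity and monotonicity, PN = (p₁ − p₀) / p₁.
PN = (0.65 − 0.26) / 0.65 = 0.39 / 0.65 ≈ 0.6000

PN ≈ 0.600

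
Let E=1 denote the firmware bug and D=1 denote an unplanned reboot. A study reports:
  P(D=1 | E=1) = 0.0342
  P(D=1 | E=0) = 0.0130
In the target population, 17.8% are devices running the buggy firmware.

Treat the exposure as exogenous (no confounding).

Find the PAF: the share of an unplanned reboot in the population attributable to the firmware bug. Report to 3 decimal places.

PAF ≈ 0.225

Let p₁ = 0.0342, p₀ = 0.013.
Overall risk P(Y=1) = π·p₁ + (1−π)·p₀ = 0.178×0.0342 + 0.822×0.013 = 0.016774.
Under exogeneity, PAF = [P(Y=1) − p₀] / P(Y=1).
PAF = (0.016774 − 0.013) / 0.016774 ≈ 0.2250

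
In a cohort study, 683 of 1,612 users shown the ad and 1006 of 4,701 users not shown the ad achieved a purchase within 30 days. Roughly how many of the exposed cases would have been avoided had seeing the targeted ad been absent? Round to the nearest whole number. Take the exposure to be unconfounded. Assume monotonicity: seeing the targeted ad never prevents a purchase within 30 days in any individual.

about 338 cases

p₁ = P(outcome | exposed) = 683/1612 = 0.4237
p₀ = P(outcome | unexposed) = 1006/4701 = 0.214
PN = (p₁ − p₀)/p₁ = (0.4237 − 0.214) / 0.4237 ≈ 0.49493.
Attributable cases ≈ PN × (exposed cases) = 0.49493 × 683 ≈ 338.04.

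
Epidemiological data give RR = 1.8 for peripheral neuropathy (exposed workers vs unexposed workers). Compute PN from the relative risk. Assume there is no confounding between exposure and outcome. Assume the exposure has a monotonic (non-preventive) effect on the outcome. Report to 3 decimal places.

Under exogeneity and monotonicity, PN = (RR − 1) / RR = 1 − 1/RR.
PN = (1.8 − 1) / 1.8 = 0.8 / 1.8 ≈ 0.4444

PN ≈ 0.444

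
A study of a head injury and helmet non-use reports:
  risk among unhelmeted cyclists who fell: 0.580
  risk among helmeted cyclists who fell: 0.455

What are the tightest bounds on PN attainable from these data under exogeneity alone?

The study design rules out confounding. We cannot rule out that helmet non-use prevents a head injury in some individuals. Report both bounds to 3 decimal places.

0.216 ≤ PN ≤ 0.940

Let p₁ = 0.58, p₀ = 0.455.
Under exogeneity alone the bounds on PN are max{0,(p₁−p₀)/p₁} ≤ PN ≤ min{1,(1−p₀)/p₁}.
  lower = (p₁ − p₀)/p₁ = 0.125 / 0.58 ≈ 0.2155
  upper = min{1, (1 − p₀)/p₁} = 0.545 / 0.58 ≈ 0.9397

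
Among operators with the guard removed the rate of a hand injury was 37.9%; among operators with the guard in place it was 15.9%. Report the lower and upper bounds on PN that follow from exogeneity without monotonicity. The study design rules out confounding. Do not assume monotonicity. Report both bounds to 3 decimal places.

0.580 ≤ PN ≤ 1.000

p₁ = 0.379, p₀ = 0.159.
Under exogeneity alone the bounds on PN are max{0,(p₁−p₀)/p₁} ≤ PN ≤ min{1,(1−p₀)/p₁}.
  lower = (p₁ − p₀)/p₁ = 0.22 / 0.379 ≈ 0.5805
  upper = min{1, (1 − p₀)/p₁} = 0.841 / 0.379 ≈ 2.2190 → capped at 1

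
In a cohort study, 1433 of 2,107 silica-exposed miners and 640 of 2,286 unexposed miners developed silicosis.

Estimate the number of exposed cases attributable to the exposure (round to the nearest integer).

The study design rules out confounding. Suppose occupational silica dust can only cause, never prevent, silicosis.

p₁ = P(outcome | exposed) = 1433/2107 = 0.68011
p₀ = P(outcome | unexposed) = 640/2286 = 0.27997
PN = (p₁ − p₀)/p₁ = (0.68011 − 0.27997) / 0.68011 ≈ 0.58836.
Attributable cases ≈ PN × (exposed cases) = 0.58836 × 1433 ≈ 843.11.

about 843 cases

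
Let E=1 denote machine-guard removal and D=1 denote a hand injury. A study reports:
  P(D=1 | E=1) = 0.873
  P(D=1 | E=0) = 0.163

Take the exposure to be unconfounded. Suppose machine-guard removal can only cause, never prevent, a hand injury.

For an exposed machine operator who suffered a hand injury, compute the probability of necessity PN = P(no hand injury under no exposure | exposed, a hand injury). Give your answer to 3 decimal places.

PN ≈ 0.813

Let p₁ = 0.873, p₀ = 0.163.
Under exogeneity and monotonicity, PN = (p₁ − p₀) / p₁.
PN = (0.873 − 0.163) / 0.873 = 0.71 / 0.873 ≈ 0.8133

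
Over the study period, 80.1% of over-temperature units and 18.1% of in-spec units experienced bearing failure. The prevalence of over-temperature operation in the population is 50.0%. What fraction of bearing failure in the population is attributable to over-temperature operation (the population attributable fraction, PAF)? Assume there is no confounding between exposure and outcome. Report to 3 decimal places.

p₁ = 0.801, p₀ = 0.181.
Overall risk P(Y=1) = π·p₁ + (1−π)·p₀ = 0.5×0.801 + 0.5×0.181 = 0.491.
Under exogeneity, PAF = [P(Y=1) − p₀] / P(Y=1).
PAF = (0.491 − 0.181) / 0.491 ≈ 0.6314

PAF ≈ 0.631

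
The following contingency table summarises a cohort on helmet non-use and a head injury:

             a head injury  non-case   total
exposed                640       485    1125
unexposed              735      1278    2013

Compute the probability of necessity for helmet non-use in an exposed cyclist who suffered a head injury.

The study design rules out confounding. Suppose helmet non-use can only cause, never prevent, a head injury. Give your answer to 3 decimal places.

p₁ = P(outcome | exposed) = 640/1125 = 0.56889
p₀ = P(outcome | unexposed) = 735/2013 = 0.36513
Under exogeneity and monotonicity, PN = (p₁ − p₀)/p₁.
PN = (0.56889 − 0.36513) / 0.56889 ≈ 0.3582

PN ≈ 0.358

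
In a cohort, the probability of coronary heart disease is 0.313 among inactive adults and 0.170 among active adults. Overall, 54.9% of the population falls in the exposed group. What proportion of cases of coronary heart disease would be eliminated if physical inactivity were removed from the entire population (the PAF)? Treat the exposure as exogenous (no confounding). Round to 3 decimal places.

PAF ≈ 0.316

Let p₁ = 0.313, p₀ = 0.17.
Overall risk P(Y=1) = π·p₁ + (1−π)·p₀ = 0.549×0.313 + 0.451×0.17 = 0.24851.
Under exogeneity, PAF = [P(Y=1) − p₀] / P(Y=1).
PAF = (0.24851 − 0.17) / 0.24851 ≈ 0.3159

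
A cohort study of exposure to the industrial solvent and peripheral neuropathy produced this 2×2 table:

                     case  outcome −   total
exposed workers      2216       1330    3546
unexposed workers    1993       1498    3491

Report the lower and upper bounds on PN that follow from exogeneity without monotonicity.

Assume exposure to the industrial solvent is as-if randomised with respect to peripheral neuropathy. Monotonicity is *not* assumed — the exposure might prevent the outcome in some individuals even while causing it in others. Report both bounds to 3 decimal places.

0.086 ≤ PN ≤ 0.687

p₁ = P(outcome | exposed) = 2216/3546 = 0.62493
p₀ = P(outcome | unexposed) = 1993/3491 = 0.5709
Under exogeneity alone the bounds on PN are max{0,(p₁−p₀)/p₁} ≤ PN ≤ min{1,(1−p₀)/p₁}.
  lower = (p₁ − p₀)/p₁ = 0.054033 / 0.62493 ≈ 0.0865
  upper = min{1, (1 − p₀)/p₁} = 0.4291 / 0.62493 ≈ 0.6866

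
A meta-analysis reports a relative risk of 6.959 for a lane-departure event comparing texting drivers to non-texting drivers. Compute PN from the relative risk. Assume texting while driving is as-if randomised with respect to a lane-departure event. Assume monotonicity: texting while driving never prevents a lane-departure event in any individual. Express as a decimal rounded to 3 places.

Under exogeneity and monotonicity, PN = (RR − 1) / RR = 1 − 1/RR.
PN = (6.959 − 1) / 6.959 = 5.959 / 6.959 ≈ 0.8563

PN ≈ 0.856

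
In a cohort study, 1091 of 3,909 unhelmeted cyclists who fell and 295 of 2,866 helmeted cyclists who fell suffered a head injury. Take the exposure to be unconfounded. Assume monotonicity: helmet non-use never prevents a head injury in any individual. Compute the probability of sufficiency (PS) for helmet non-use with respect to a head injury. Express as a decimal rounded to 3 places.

p₁ = P(outcome | exposed) = 1091/3909 = 0.2791
p₀ = P(outcome | unexposed) = 295/2866 = 0.10293
Under exogeneity and monotonicity, PS = (p₁ − p₀) / (1 − p₀).
PS = (0.2791 − 0.10293) / (1 − 0.10293) = 0.17617 / 0.89707 ≈ 0.1964

PS ≈ 0.196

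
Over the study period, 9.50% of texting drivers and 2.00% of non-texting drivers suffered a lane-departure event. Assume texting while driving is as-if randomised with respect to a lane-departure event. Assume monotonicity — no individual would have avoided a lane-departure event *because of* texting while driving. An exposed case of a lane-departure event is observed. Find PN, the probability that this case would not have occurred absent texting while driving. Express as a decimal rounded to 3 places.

PN ≈ 0.789

p₁ = 0.095, p₀ = 0.02.
Under exogeneity and monotonicity, PN = (p₁ − p₀) / p₁.
PN = (0.095 − 0.02) / 0.095 = 0.075 / 0.095 ≈ 0.7895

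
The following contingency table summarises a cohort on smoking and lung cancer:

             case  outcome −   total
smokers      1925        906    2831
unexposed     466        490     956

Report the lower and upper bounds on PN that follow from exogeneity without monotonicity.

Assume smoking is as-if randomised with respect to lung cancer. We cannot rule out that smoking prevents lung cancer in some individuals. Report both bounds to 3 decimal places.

0.283 ≤ PN ≤ 0.754

p₁ = P(outcome | exposed) = 1925/2831 = 0.67997
p₀ = P(outcome | unexposed) = 466/956 = 0.48745
Under exogeneity alone the bounds on PN are max{0,(p₁−p₀)/p₁} ≤ PN ≤ min{1,(1−p₀)/p₁}.
  lower = (p₁ − p₀)/p₁ = 0.19252 / 0.67997 ≈ 0.2831
  upper = min{1, (1 − p₀)/p₁} = 0.51255 / 0.67997 ≈ 0.7538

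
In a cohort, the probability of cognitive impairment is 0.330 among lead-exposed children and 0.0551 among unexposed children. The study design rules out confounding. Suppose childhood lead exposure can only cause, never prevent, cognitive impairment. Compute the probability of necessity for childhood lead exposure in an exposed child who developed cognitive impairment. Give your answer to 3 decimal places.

Let p₁ = 0.33, p₀ = 0.0551.
Under exogeneity and monotonicity, PN = (p₁ − p₀) / p₁.
PN = (0.33 − 0.0551) / 0.33 = 0.2749 / 0.33 ≈ 0.8330

PN ≈ 0.833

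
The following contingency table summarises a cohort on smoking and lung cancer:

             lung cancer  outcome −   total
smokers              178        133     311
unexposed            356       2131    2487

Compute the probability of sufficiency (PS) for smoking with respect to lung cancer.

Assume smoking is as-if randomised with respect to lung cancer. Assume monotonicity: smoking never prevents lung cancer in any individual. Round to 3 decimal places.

PS ≈ 0.501

p₁ = P(outcome | exposed) = 178/311 = 0.57235
p₀ = P(outcome | unexposed) = 356/2487 = 0.14314
Under exogeneity and monotonicity, PS = (p₁ − p₀)/(1 − p₀).
PS = (0.57235 − 0.14314) / 0.85686 ≈ 0.5009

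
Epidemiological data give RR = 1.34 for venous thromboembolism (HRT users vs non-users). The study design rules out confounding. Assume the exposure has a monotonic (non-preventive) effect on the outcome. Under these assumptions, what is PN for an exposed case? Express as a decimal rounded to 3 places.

Under exogeneity and monotonicity, PN = (RR − 1) / RR = 1 − 1/RR.
PN = (1.34 − 1) / 1.34 = 0.34 / 1.34 ≈ 0.2537

PN ≈ 0.254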